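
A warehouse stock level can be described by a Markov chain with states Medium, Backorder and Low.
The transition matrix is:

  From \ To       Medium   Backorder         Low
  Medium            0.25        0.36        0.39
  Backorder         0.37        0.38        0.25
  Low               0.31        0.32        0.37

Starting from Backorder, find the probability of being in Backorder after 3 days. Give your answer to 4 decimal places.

0.3539

Propagate the distribution vector 3 days from Backorder.
After 0 days: (0.0000, 1.0000, 0.0000)
After 1 day: (0.3700, 0.3800, 0.2500)
After 2 days: (0.3106, 0.3576, 0.3318)
After 3 days: (0.3128, 0.3539, 0.3333)
P(in Backorder after 3 days) = 0.3539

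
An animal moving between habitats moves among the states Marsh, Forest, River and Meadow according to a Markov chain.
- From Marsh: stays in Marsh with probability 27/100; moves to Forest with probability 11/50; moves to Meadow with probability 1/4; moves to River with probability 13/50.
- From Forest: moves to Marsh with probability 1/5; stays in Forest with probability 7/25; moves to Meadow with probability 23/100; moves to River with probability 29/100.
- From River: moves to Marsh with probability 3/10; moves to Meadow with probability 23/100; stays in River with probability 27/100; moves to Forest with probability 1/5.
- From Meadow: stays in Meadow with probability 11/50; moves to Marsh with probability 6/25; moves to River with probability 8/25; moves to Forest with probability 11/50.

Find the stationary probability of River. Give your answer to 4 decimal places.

Let the stationary distribution be π with π = πP and π_1 + π_2 + π_3 + π_4 = 1.
π_1 = 0.27·π_1 + 0.2·π_2 + 0.3·π_3 + 0.24·π_4
π_2 = 0.22·π_1 + 0.28·π_2 + 0.2·π_3 + 0.22·π_4
π_3 = 0.26·π_1 + 0.29·π_2 + 0.27·π_3 + 0.32·π_4
Solving with the normalization constraint gives π = (0.2556, 0.2280, 0.2836, 0.2328).
So the stationary probability of River is 0.2836.

0.2836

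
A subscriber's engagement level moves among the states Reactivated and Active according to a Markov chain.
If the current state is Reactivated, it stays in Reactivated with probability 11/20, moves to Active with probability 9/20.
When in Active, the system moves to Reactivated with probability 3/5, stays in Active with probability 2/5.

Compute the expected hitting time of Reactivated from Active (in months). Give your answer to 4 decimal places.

1.6667

Let t(s) be the expected number of months to first reach Reactivated from state s, with t(Reactivated) = 0. Conditioning on the first month:
t(Active) = 1 + 0.4·t(Active)
Solving: t(Active) = 1.6667.
Expected months from Active to Reactivated: 1.6667.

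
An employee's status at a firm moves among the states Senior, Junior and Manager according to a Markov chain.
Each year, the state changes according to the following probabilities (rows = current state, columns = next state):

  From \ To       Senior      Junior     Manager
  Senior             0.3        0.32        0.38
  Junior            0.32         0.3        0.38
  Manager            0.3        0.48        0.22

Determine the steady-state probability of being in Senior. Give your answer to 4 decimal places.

0.3073

Let the stationary distribution be π with π = πP and π_1 + π_2 + π_3 = 1.
π_1 = 0.3·π_1 + 0.32·π_2 + 0.3·π_3
π_2 = 0.32·π_1 + 0.3·π_2 + 0.48·π_3
Solving with the normalization constraint gives π = (0.3073, 0.3651, 0.3276).
So the stationary probability of Senior is 0.3073.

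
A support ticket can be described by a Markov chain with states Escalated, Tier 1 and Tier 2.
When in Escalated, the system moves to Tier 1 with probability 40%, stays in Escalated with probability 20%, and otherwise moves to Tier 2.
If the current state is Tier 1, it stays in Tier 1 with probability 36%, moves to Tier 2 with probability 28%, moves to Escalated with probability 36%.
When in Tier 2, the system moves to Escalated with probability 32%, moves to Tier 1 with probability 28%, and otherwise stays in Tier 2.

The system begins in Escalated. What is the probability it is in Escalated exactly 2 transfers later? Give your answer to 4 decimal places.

0.3120

Sum over the intermediate state after 1 transfer:
P = P(Escalated→Escalated)·P(Escalated→Escalated) + P(Escalated→Tier 1)·P(Tier 1→Escalated) + P(Escalated→Tier 2)·P(Tier 2→Escalated)
  = 0.2×0.2 + 0.4×0.36 + 0.4×0.32
  = 0.0400 + 0.1440 + 0.1280 = 0.3120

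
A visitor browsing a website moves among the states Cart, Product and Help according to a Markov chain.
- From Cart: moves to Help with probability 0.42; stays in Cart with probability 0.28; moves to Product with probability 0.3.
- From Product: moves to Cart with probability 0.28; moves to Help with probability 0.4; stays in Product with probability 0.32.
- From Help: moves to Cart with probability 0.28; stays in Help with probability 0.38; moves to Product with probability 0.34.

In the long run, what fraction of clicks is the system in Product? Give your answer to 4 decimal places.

0.3224

Let the stationary distribution be π with π = πP and π_1 + π_2 + π_3 = 1.
π_1 = 0.28·π_1 + 0.28·π_2 + 0.28·π_3
π_2 = 0.3·π_1 + 0.32·π_2 + 0.34·π_3
Solving with the normalization constraint gives π = (0.2800, 0.3224, 0.3976).
So the stationary probability of Product is 0.3224.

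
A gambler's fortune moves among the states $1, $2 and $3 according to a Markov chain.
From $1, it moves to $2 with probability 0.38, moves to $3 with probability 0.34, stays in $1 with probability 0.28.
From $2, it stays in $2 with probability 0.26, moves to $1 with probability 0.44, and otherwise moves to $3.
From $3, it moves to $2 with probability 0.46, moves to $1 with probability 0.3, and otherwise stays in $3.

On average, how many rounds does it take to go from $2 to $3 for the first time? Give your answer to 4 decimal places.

3.1729

Let t(s) be the expected number of rounds to first reach $3 from state s, with t($3) = 0. Conditioning on the first round:
t($1) = 1 + 0.28·t($1) + 0.38·t($2)
t($2) = 1 + 0.44·t($1) + 0.26·t($2)
Solving: t($1) = 3.0635, t($2) = 3.1729.
Expected rounds from $2 to $3: 3.1729.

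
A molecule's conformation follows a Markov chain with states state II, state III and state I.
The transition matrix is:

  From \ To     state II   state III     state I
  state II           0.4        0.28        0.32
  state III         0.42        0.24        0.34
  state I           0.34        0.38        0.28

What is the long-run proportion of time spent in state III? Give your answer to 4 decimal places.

0.2994

Let the stationary distribution be π with π = πP and π_1 + π_2 + π_3 = 1.
π_1 = 0.4·π_1 + 0.42·π_2 + 0.34·π_3
π_2 = 0.28·π_1 + 0.24·π_2 + 0.38·π_3
Solving with the normalization constraint gives π = (0.3872, 0.2994, 0.3134).
So the stationary probability of state III is 0.2994.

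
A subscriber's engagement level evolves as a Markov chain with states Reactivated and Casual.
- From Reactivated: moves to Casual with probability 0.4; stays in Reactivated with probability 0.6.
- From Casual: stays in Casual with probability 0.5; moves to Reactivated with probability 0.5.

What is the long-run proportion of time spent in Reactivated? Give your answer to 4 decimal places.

0.5556

Let the stationary distribution be π with π = πP and π_1 + π_2 = 1.
π_1 = 0.6·π_1 + 0.5·π_2
Solving with the normalization constraint gives π = (0.5556, 0.4444).
So the stationary probability of Reactivated is 0.5556.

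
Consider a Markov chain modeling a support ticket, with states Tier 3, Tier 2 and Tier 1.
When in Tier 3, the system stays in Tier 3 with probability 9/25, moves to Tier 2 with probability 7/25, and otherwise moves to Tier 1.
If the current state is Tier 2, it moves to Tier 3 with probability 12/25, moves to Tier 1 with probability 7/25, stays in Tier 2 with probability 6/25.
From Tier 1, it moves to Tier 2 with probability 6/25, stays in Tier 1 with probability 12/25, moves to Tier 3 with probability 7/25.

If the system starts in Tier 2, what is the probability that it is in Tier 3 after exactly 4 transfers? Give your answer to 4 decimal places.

Propagate the distribution vector 4 transfers from Tier 2.
After 0 transfers: (0.0000, 1.0000, 0.0000)
After 1 transfer: (0.4800, 0.2400, 0.2800)
After 2 transfers: (0.3664, 0.2592, 0.3744)
After 3 transfers: (0.3612, 0.2547, 0.3842)
After 4 transfers: (0.3598, 0.2544, 0.3857)
P(in Tier 3 after 4 transfers) = 0.3598

0.3598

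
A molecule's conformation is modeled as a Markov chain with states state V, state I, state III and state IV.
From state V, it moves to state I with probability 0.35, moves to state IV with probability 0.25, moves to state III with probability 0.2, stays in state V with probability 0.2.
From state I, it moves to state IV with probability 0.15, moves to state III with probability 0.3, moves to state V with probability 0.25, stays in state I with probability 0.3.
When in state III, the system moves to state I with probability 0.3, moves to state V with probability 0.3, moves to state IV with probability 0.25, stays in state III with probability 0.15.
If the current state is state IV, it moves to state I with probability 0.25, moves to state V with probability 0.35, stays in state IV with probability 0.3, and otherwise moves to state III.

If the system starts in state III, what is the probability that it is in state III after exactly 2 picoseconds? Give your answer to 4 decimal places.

Propagate the distribution vector 2 picoseconds from state III.
After 0 picoseconds: (0.0000, 0.0000, 1.0000, 0.0000)
After 1 picosecond: (0.3000, 0.3000, 0.1500, 0.2500)
After 2 picoseconds: (0.2675, 0.3025, 0.1975, 0.2325)
P(in state III after 2 picoseconds) = 0.1975

0.1975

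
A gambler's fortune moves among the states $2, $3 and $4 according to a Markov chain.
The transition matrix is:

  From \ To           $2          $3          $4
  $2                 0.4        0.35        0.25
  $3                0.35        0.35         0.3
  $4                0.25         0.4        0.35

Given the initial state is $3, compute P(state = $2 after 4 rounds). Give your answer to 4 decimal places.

0.3371

Propagate the distribution vector 4 rounds from $3.
After 0 rounds: (0.0000, 1.0000, 0.0000)
After 1 round: (0.3500, 0.3500, 0.3000)
After 2 rounds: (0.3375, 0.3650, 0.2975)
After 3 rounds: (0.3371, 0.3649, 0.2980)
After 4 rounds: (0.3371, 0.3649, 0.2980)
P(in $2 after 4 rounds) = 0.3371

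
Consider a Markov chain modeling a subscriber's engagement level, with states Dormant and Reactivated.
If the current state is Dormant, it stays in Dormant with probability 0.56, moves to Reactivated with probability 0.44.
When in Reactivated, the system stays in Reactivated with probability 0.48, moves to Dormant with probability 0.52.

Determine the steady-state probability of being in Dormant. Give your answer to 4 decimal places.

0.5417

Let the stationary distribution be π with π = πP and π_1 + π_2 = 1.
π_1 = 0.56·π_1 + 0.52·π_2
Solving with the normalization constraint gives π = (0.5417, 0.4583).
So the stationary probability of Dormant is 0.5417.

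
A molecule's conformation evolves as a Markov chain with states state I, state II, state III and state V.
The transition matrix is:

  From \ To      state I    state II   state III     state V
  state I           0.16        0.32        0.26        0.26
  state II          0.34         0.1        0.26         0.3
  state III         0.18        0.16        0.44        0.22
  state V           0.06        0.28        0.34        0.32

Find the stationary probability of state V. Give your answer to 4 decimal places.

0.2708

Let the stationary distribution be π with π = πP and π_1 + π_2 + π_3 + π_4 = 1.
π_1 = 0.16·π_1 + 0.34·π_2 + 0.18·π_3 + 0.06·π_4
π_2 = 0.32·π_1 + 0.1·π_2 + 0.16·π_3 + 0.28·π_4
π_3 = 0.26·π_1 + 0.26·π_2 + 0.44·π_3 + 0.34·π_4
Solving with the normalization constraint gives π = (0.1773, 0.2084, 0.3435, 0.2708).
So the stationary probability of state V is 0.2708.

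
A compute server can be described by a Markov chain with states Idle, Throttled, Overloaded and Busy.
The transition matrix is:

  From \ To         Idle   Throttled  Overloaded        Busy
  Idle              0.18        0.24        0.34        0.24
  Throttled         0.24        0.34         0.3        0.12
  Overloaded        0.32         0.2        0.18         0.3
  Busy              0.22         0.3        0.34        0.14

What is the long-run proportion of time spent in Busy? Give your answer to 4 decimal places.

Let the stationary distribution be π with π = πP and π_1 + π_2 + π_3 + π_4 = 1.
π_1 = 0.18·π_1 + 0.24·π_2 + 0.32·π_3 + 0.22·π_4
π_2 = 0.24·π_1 + 0.34·π_2 + 0.2·π_3 + 0.3·π_4
π_3 = 0.34·π_1 + 0.3·π_2 + 0.18·π_3 + 0.34·π_4
Solving with the normalization constraint gives π = (0.2440, 0.2677, 0.2839, 0.2045).
So the stationary probability of Busy is 0.2045.

0.2045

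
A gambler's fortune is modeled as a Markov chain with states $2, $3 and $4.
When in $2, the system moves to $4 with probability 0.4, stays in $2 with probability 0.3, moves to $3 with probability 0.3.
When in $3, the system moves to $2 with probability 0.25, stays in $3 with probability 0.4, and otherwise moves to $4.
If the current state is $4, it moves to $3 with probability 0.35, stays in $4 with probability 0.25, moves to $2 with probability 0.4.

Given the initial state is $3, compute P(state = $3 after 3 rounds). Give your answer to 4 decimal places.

Propagate the distribution vector 3 rounds from $3.
After 0 rounds: (0.0000, 1.0000, 0.0000)
After 1 round: (0.2500, 0.4000, 0.3500)
After 2 rounds: (0.3150, 0.3575, 0.3275)
After 3 rounds: (0.3149, 0.3521, 0.3330)
P(in $3 after 3 rounds) = 0.3521

0.3521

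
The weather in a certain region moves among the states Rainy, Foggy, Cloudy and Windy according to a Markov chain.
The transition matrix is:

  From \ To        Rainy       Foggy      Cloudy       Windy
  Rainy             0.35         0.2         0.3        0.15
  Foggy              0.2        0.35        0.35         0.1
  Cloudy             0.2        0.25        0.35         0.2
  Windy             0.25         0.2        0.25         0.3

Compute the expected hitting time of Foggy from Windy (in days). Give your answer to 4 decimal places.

4.6595

Let t(s) be the expected number of days to first reach Foggy from state s, with t(Foggy) = 0. Conditioning on the first day:
t(Rainy) = 1 + 0.35·t(Rainy) + 0.3·t(Cloudy) + 0.15·t(Windy)
t(Cloudy) = 1 + 0.2·t(Rainy) + 0.35·t(Cloudy) + 0.2·t(Windy)
t(Windy) = 1 + 0.25·t(Rainy) + 0.25·t(Cloudy) + 0.3·t(Windy)
Solving: t(Rainy) = 4.6452, t(Cloudy) = 4.4014, t(Windy) = 4.6595.
Expected days from Windy to Foggy: 4.6595.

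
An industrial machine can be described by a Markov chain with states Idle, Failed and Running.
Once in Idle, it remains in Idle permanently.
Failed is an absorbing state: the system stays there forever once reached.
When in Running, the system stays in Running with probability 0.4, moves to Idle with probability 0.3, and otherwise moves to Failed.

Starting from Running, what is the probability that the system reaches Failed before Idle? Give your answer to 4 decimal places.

Let h(s) be the probability of absorption at Failed starting from transient state s. Then h(Failed) = 1 and h(Idle) = 0. By first-step analysis:
h(Running) = 0.3·0 + 0.3·1 + 0.4·h(Running)
Solving: h(Running) = 0.5000.
Starting from Running, the probability is 0.5000.

0.5000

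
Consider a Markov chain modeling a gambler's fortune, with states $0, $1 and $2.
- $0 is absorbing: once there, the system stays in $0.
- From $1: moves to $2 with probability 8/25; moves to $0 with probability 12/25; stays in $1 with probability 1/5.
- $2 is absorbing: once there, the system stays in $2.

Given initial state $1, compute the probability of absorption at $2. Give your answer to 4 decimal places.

0.4000

Let h(s) be the probability of absorption at $2 starting from transient state s. Then h($2) = 1 and h($0) = 0. By first-step analysis:
h($1) = 0.48·0 + 0.2·h($1) + 0.32·1
Solving: h($1) = 0.4000.
Starting from $1, the probability is 0.4000.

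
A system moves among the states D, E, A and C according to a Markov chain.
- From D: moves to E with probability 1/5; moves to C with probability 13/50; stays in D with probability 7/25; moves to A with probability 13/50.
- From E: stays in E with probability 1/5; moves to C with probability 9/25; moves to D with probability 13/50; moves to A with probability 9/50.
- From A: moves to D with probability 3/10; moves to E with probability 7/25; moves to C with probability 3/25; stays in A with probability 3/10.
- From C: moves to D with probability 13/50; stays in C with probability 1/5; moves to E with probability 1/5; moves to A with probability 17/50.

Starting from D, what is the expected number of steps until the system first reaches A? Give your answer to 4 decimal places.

Let t(s) be the expected number of steps to first reach A from state s, with t(A) = 0. Conditioning on the first step:
t(D) = 1 + 0.28·t(D) + 0.2·t(E) + 0.26·t(C)
t(E) = 1 + 0.26·t(D) + 0.2·t(E) + 0.36·t(C)
t(C) = 1 + 0.26·t(D) + 0.2·t(E) + 0.2·t(C)
Solving: t(D) = 3.7717, t(E) = 4.0450, t(C) = 3.4870.
Expected steps from D to A: 3.7717.

3.7717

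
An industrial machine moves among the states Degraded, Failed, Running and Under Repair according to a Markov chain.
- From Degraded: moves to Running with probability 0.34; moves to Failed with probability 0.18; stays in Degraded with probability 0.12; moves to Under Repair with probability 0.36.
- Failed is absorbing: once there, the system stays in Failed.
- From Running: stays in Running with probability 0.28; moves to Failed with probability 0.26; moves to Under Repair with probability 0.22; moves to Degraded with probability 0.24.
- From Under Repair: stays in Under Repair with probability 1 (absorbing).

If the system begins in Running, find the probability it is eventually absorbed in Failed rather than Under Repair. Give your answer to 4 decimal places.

Let h(s) be the probability of absorption at Failed starting from transient state s. Then h(Failed) = 1 and h(Under Repair) = 0. By first-step analysis:
h(Degraded) = 0.12·h(Degraded) + 0.18·1 + 0.34·h(Running) + 0.36·0
h(Running) = 0.24·h(Degraded) + 0.26·1 + 0.28·h(Running) + 0.22·0
Solving: h(Degraded) = 0.3949, h(Running) = 0.4928.
Starting from Running, the probability is 0.4928.

0.4928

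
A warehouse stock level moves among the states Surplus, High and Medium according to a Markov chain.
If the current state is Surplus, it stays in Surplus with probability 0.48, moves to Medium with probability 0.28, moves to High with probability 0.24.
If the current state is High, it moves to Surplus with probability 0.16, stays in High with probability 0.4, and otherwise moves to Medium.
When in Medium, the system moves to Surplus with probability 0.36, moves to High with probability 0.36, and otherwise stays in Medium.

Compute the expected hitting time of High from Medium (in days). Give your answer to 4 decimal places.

Let t(s) be the expected number of days to first reach High from state s, with t(High) = 0. Conditioning on the first day:
t(Surplus) = 1 + 0.48·t(Surplus) + 0.28·t(Medium)
t(Medium) = 1 + 0.36·t(Surplus) + 0.28·t(Medium)
Solving: t(Surplus) = 3.6550, t(Medium) = 3.2164.
Expected days from Medium to High: 3.2164.

3.2164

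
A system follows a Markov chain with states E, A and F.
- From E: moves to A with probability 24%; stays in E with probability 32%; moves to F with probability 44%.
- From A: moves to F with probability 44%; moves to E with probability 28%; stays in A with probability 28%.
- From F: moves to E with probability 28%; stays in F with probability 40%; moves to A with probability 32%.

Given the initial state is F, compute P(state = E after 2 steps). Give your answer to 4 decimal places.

Sum over the intermediate state after 1 step:
P = P(F→E)·P(E→E) + P(F→A)·P(A→E) + P(F→F)·P(F→E)
  = 0.28×0.32 + 0.32×0.28 + 0.4×0.28
  = 0.0896 + 0.0896 + 0.1120 = 0.2912

0.2912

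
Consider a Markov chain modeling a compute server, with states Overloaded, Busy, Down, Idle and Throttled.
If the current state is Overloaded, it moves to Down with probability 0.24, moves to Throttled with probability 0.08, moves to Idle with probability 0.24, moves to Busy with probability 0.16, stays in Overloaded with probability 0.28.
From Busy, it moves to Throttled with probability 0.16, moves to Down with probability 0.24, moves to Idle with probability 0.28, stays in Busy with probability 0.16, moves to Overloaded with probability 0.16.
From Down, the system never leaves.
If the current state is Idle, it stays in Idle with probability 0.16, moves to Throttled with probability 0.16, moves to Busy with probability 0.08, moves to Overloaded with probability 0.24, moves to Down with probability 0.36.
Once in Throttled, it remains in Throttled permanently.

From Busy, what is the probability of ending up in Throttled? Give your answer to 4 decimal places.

0.3481

Let h(s) be the probability of absorption at Throttled starting from transient state s. Then h(Throttled) = 1 and h(Down) = 0. By first-step analysis:
h(Overloaded) = 0.28·h(Overloaded) + 0.16·h(Busy) + 0.24·0 + 0.24·h(Idle) + 0.08·1
h(Busy) = 0.16·h(Overloaded) + 0.16·h(Busy) + 0.24·0 + 0.28·h(Idle) + 0.16·1
h(Idle) = 0.24·h(Overloaded) + 0.08·h(Busy) + 0.36·0 + 0.16·h(Idle) + 0.16·1
Solving: h(Overloaded) = 0.2907, h(Busy) = 0.3481, h(Idle) = 0.3067.
Starting from Busy, the probability is 0.3481.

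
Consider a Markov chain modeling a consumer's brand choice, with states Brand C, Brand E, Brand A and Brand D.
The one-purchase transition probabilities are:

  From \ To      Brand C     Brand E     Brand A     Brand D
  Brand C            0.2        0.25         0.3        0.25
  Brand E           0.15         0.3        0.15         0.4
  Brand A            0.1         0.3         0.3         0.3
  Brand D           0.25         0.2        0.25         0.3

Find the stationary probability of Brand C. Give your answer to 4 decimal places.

0.1784

Let the stationary distribution be π with π = πP and π_1 + π_2 + π_3 + π_4 = 1.
π_1 = 0.2·π_1 + 0.15·π_2 + 0.1·π_3 + 0.25·π_4
π_2 = 0.25·π_1 + 0.3·π_2 + 0.3·π_3 + 0.2·π_4
π_3 = 0.3·π_1 + 0.15·π_2 + 0.3·π_3 + 0.25·π_4
Solving with the normalization constraint gives π = (0.1784, 0.2594, 0.2452, 0.3170).
So the stationary probability of Brand C is 0.1784.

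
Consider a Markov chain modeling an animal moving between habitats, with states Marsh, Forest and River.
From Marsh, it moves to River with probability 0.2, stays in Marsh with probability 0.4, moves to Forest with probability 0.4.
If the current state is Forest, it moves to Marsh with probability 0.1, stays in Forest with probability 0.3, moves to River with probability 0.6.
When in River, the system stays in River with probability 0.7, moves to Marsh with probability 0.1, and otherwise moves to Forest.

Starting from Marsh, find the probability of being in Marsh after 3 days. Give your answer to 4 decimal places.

Propagate the distribution vector 3 days from Marsh.
After 0 days: (1.0000, 0.0000, 0.0000)
After 1 day: (0.4000, 0.4000, 0.2000)
After 2 days: (0.2200, 0.3200, 0.4600)
After 3 days: (0.1660, 0.2760, 0.5580)
P(in Marsh after 3 days) = 0.1660

0.1660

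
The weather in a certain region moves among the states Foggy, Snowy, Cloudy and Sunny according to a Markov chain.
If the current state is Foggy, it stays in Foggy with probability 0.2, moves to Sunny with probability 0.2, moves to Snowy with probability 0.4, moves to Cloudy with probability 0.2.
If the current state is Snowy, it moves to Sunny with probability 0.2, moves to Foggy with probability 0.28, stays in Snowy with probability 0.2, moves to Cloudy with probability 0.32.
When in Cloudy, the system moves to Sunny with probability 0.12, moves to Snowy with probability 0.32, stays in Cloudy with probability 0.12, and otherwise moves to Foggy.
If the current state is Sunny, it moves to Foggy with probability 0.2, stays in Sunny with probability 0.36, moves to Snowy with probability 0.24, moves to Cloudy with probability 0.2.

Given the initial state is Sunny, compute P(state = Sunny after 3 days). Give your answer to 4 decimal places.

Propagate the distribution vector 3 days from Sunny.
After 0 days: (0.0000, 0.0000, 0.0000, 1.0000)
After 1 day: (0.2000, 0.2400, 0.2000, 0.3600)
After 2 days: (0.2672, 0.2784, 0.2128, 0.2416)
After 3 days: (0.2733, 0.2886, 0.2164, 0.2216)
P(in Sunny after 3 days) = 0.2216

0.2216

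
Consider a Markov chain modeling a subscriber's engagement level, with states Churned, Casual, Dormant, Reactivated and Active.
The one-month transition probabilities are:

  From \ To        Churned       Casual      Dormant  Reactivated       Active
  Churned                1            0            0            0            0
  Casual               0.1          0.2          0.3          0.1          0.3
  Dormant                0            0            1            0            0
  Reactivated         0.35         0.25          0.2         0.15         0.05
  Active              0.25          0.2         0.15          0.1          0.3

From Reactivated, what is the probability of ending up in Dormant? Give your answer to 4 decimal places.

Let h(s) be the probability of absorption at Dormant starting from transient state s. Then h(Dormant) = 1 and h(Churned) = 0. By first-step analysis:
h(Casual) = 0.1·0 + 0.2·h(Casual) + 0.3·1 + 0.1·h(Reactivated) + 0.3·h(Active)
h(Reactivated) = 0.35·0 + 0.25·h(Casual) + 0.2·1 + 0.15·h(Reactivated) + 0.05·h(Active)
h(Active) = 0.25·0 + 0.2·h(Casual) + 0.15·1 + 0.1·h(Reactivated) + 0.3·h(Active)
Solving: h(Casual) = 0.5975, h(Reactivated) = 0.4373, h(Active) = 0.4475.
Starting from Reactivated, the probability is 0.4373.

0.4373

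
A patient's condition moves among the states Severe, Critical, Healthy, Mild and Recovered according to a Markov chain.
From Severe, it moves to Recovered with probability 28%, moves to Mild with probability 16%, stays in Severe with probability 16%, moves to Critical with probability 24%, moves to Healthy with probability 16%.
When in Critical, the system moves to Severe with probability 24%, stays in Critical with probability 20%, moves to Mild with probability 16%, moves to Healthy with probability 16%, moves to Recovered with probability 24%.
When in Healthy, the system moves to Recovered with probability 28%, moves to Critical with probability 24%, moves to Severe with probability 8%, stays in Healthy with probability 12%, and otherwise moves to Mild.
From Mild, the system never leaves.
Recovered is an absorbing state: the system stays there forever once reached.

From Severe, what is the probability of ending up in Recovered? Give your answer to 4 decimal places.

0.6027

Let h(s) be the probability of absorption at Recovered starting from transient state s. Then h(Recovered) = 1 and h(Mild) = 0. By first-step analysis:
h(Severe) = 0.16·h(Severe) + 0.24·h(Critical) + 0.16·h(Healthy) + 0.16·0 + 0.28·1
h(Critical) = 0.24·h(Severe) + 0.2·h(Critical) + 0.16·h(Healthy) + 0.16·0 + 0.24·1
h(Healthy) = 0.08·h(Severe) + 0.24·h(Critical) + 0.12·h(Healthy) + 0.28·0 + 0.28·1
Solving: h(Severe) = 0.6027, h(Critical) = 0.5875, h(Healthy) = 0.5332.
Starting from Severe, the probability is 0.6027.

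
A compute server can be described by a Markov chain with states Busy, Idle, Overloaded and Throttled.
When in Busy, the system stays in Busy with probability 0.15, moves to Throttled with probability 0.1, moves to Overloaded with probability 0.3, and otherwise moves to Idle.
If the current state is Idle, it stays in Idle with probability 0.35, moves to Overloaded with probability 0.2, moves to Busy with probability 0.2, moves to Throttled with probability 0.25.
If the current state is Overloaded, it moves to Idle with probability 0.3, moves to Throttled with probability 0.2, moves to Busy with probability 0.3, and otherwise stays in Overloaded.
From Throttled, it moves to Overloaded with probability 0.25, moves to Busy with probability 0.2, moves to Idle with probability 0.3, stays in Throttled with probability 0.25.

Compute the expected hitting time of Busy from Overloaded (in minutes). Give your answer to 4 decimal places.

4.0699

Let t(s) be the expected number of minutes to first reach Busy from state s, with t(Busy) = 0. Conditioning on the first minute:
t(Idle) = 1 + 0.35·t(Idle) + 0.2·t(Overloaded) + 0.25·t(Throttled)
t(Overloaded) = 1 + 0.3·t(Idle) + 0.2·t(Overloaded) + 0.2·t(Throttled)
t(Throttled) = 1 + 0.3·t(Idle) + 0.25·t(Overloaded) + 0.25·t(Throttled)
Solving: t(Idle) = 4.5209, t(Overloaded) = 4.0699, t(Throttled) = 4.4983.
Expected minutes from Overloaded to Busy: 4.0699.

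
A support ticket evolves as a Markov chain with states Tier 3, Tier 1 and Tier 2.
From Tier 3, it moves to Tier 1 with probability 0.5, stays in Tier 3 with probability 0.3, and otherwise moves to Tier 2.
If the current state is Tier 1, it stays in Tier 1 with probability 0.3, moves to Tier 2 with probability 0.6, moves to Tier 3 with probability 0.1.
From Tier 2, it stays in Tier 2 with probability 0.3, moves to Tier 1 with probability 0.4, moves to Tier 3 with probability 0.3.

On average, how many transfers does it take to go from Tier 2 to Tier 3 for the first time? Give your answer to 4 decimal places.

4.4000

Let t(s) be the expected number of transfers to first reach Tier 3 from state s, with t(Tier 3) = 0. Conditioning on the first transfer:
t(Tier 1) = 1 + 0.3·t(Tier 1) + 0.6·t(Tier 2)
t(Tier 2) = 1 + 0.4·t(Tier 1) + 0.3·t(Tier 2)
Solving: t(Tier 1) = 5.2000, t(Tier 2) = 4.4000.
Expected transfers from Tier 2 to Tier 3: 4.4000.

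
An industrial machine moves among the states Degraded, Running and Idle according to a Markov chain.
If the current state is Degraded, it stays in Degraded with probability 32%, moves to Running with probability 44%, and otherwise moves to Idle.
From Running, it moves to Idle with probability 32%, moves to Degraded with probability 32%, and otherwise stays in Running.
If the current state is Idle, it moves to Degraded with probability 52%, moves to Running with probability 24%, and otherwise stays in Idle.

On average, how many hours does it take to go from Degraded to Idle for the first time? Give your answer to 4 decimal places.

Let t(s) be the expected number of hours to first reach Idle from state s, with t(Idle) = 0. Conditioning on the first hour:
t(Degraded) = 1 + 0.32·t(Degraded) + 0.44·t(Running)
t(Running) = 1 + 0.32·t(Degraded) + 0.36·t(Running)
Solving: t(Degraded) = 3.6685, t(Running) = 3.3967.
Expected hours from Degraded to Idle: 3.6685.

3.6685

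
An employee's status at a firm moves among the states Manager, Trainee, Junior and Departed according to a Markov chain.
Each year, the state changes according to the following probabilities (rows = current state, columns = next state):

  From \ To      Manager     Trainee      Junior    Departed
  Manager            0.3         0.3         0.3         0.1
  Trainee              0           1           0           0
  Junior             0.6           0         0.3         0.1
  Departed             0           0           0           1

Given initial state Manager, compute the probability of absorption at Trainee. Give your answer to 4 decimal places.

Let h(s) be the probability of absorption at Trainee starting from transient state s. Then h(Trainee) = 1 and h(Departed) = 0. By first-step analysis:
h(Manager) = 0.3·h(Manager) + 0.3·1 + 0.3·h(Junior) + 0.1·0
h(Junior) = 0.6·h(Manager) + 0.3·h(Junior) + 0.1·0
Solving: h(Manager) = 0.6774, h(Junior) = 0.5806.
Starting from Manager, the probability is 0.6774.

0.6774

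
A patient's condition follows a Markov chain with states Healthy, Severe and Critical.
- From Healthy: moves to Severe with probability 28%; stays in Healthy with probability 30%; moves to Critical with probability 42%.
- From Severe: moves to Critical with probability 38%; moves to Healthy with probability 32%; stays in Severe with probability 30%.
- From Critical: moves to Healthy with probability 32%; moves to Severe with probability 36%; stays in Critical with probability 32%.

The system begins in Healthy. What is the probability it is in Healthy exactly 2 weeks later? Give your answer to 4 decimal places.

0.3140

Sum over the intermediate state after 1 week:
P = P(Healthy→Healthy)·P(Healthy→Healthy) + P(Healthy→Severe)·P(Severe→Healthy) + P(Healthy→Critical)·P(Critical→Healthy)
  = 0.3×0.3 + 0.28×0.32 + 0.42×0.32
  = 0.0900 + 0.0896 + 0.1344 = 0.3140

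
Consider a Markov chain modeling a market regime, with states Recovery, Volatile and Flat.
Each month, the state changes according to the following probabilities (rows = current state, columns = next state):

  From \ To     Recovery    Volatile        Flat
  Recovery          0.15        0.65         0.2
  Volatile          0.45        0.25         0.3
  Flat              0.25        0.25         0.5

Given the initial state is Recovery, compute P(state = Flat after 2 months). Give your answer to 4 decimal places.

Sum over the intermediate state after 1 month:
P = P(Recovery→Recovery)·P(Recovery→Flat) + P(Recovery→Volatile)·P(Volatile→Flat) + P(Recovery→Flat)·P(Flat→Flat)
  = 0.15×0.2 + 0.65×0.3 + 0.2×0.5
  = 0.0300 + 0.1950 + 0.1000 = 0.3250

0.3250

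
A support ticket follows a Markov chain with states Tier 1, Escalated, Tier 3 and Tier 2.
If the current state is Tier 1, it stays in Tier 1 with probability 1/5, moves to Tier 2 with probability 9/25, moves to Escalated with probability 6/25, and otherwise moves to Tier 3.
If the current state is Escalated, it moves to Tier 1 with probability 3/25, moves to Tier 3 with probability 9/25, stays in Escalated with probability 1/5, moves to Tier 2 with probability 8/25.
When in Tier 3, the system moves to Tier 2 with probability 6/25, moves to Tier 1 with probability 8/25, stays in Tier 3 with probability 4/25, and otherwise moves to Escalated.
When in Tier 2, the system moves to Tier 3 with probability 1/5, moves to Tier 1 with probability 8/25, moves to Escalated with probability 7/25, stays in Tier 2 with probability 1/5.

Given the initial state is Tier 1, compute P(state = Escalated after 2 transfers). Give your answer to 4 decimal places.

Propagate the distribution vector 2 transfers from Tier 1.
After 0 transfers: (1.0000, 0.0000, 0.0000, 0.0000)
After 1 transfer: (0.2000, 0.2400, 0.2000, 0.3600)
After 2 transfers: (0.2480, 0.2528, 0.2304, 0.2688)
P(in Escalated after 2 transfers) = 0.2528

0.2528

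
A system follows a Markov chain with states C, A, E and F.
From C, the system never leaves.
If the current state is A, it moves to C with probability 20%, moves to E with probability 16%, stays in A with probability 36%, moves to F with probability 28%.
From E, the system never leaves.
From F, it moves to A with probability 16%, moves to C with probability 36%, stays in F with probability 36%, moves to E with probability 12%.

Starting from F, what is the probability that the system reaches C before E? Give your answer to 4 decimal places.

Let h(s) be the probability of absorption at C starting from transient state s. Then h(C) = 1 and h(E) = 0. By first-step analysis:
h(A) = 0.2·1 + 0.36·h(A) + 0.16·0 + 0.28·h(F)
h(F) = 0.36·1 + 0.16·h(A) + 0.12·0 + 0.36·h(F)
Solving: h(A) = 0.6272, h(F) = 0.7193.
Starting from F, the probability is 0.7193.

0.7193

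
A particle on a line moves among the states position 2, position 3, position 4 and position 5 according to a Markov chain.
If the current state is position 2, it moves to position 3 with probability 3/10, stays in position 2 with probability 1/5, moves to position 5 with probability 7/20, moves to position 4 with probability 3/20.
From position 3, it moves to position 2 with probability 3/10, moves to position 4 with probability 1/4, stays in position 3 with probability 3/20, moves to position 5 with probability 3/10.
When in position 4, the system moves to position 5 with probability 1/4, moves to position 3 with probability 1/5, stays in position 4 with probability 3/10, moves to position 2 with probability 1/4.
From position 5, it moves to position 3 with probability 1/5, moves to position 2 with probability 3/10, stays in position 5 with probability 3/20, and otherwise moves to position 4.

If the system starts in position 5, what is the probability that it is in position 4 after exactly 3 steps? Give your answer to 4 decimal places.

Propagate the distribution vector 3 steps from position 5.
After 0 steps: (0.0000, 0.0000, 0.0000, 1.0000)
After 1 step: (0.3000, 0.2000, 0.3500, 0.1500)
After 2 steps: (0.2525, 0.2200, 0.2525, 0.2750)
After 3 steps: (0.2621, 0.2143, 0.2649, 0.2588)
P(in position 4 after 3 steps) = 0.2649

0.2649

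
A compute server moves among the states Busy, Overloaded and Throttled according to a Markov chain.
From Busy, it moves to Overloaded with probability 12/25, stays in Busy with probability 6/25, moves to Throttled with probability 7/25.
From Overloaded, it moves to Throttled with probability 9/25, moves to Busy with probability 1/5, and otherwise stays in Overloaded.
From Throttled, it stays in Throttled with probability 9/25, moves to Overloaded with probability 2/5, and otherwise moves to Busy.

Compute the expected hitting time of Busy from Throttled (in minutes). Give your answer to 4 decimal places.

Let t(s) be the expected number of minutes to first reach Busy from state s, with t(Busy) = 0. Conditioning on the first minute:
t(Overloaded) = 1 + 0.44·t(Overloaded) + 0.36·t(Throttled)
t(Throttled) = 1 + 0.4·t(Overloaded) + 0.36·t(Throttled)
Solving: t(Overloaded) = 4.6642, t(Throttled) = 4.4776.
Expected minutes from Throttled to Busy: 4.4776.

4.4776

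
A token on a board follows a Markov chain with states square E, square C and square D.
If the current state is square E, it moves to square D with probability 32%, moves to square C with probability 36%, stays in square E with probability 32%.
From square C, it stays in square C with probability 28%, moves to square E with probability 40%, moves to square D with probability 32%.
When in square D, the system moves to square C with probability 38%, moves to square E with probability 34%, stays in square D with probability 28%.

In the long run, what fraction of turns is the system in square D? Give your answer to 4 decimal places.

0.3077

Let the stationary distribution be π with π = πP and π_1 + π_2 + π_3 = 1.
π_1 = 0.32·π_1 + 0.4·π_2 + 0.34·π_3
π_2 = 0.36·π_1 + 0.28·π_2 + 0.38·π_3
Solving with the normalization constraint gives π = (0.3533, 0.3390, 0.3077).
So the stationary probability of square D is 0.3077.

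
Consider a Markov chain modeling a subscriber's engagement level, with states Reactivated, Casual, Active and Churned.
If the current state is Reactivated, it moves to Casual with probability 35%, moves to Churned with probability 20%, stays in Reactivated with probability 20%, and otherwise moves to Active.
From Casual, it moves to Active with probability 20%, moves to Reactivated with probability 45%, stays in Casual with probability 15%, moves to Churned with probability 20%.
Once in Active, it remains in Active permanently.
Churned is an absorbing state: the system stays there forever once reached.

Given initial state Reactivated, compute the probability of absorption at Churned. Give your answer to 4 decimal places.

0.4593

Let h(s) be the probability of absorption at Churned starting from transient state s. Then h(Churned) = 1 and h(Active) = 0. By first-step analysis:
h(Reactivated) = 0.2·h(Reactivated) + 0.35·h(Casual) + 0.25·0 + 0.2·1
h(Casual) = 0.45·h(Reactivated) + 0.15·h(Casual) + 0.2·0 + 0.2·1
Solving: h(Reactivated) = 0.4593, h(Casual) = 0.4785.
Starting from Reactivated, the probability is 0.4593.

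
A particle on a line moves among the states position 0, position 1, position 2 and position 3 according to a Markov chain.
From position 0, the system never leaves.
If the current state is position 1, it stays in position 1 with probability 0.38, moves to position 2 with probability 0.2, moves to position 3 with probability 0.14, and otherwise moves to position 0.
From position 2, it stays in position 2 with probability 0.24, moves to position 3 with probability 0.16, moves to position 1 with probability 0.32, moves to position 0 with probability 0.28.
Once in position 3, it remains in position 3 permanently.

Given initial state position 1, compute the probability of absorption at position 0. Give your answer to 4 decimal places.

Let h(s) be the probability of absorption at position 0 starting from transient state s. Then h(position 0) = 1 and h(position 3) = 0. By first-step analysis:
h(position 1) = 0.28·1 + 0.38·h(position 1) + 0.2·h(position 2) + 0.14·0
h(position 2) = 0.28·1 + 0.32·h(position 1) + 0.24·h(position 2) + 0.16·0
Solving: h(position 1) = 0.6601, h(position 2) = 0.6464.
Starting from position 1, the probability is 0.6601.

0.6601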